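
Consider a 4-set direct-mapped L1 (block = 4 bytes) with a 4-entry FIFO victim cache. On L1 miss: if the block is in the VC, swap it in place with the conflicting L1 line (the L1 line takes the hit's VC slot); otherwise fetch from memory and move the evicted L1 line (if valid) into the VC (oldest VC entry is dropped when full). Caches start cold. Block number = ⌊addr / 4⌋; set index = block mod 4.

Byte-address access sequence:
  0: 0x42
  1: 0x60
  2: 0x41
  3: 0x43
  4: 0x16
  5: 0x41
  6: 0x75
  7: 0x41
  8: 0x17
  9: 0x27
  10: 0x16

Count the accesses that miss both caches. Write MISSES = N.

0: 0x42 (blk 16, set 0) → MISS  vc=[]
1: 0x60 (blk 24, set 0) → MISS  vc=[16]
2: 0x41 (blk 16, set 0) → VC-HIT  vc=[24]
3: 0x43 (blk 16, set 0) → L1-HIT  vc=[24]
4: 0x16 (blk 5, set 1) → MISS  vc=[24]
5: 0x41 (blk 16, set 0) → L1-HIT  vc=[24]
6: 0x75 (blk 29, set 1) → MISS  vc=[24, 5]
7: 0x41 (blk 16, set 0) → L1-HIT  vc=[24, 5]
8: 0x17 (blk 5, set 1) → VC-HIT  vc=[24, 29]
9: 0x27 (blk 9, set 1) → MISS  vc=[24, 29, 5]
10: 0x16 (blk 5, set 1) → VC-HIT  vc=[24, 29, 9]

MISSES = 5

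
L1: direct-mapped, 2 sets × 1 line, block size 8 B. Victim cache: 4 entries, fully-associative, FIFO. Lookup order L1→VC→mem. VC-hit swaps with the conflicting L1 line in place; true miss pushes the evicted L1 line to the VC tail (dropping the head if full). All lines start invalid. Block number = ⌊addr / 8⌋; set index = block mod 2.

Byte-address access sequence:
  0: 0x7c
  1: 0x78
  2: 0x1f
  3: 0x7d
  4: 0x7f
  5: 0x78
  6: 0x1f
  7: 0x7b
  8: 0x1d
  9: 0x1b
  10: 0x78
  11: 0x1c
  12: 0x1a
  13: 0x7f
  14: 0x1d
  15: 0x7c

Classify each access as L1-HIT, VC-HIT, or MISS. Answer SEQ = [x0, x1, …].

SEQ = [MISS, L1-HIT, MISS, VC-HIT, L1-HIT, L1-HIT, VC-HIT, VC-HIT, VC-HIT, L1-HIT, VC-HIT, VC-HIT, L1-HIT, VC-HIT, VC-HIT, VC-HIT]

0: 0x7c (blk 15, set 1) → MISS  vc=[]
1: 0x78 (blk 15, set 1) → L1-HIT  vc=[]
2: 0x1f (blk 3, set 1) → MISS  vc=[15]
3: 0x7d (blk 15, set 1) → VC-HIT  vc=[3]
4: 0x7f (blk 15, set 1) → L1-HIT  vc=[3]
5: 0x78 (blk 15, set 1) → L1-HIT  vc=[3]
6: 0x1f (blk 3, set 1) → VC-HIT  vc=[15]
7: 0x7b (blk 15, set 1) → VC-HIT  vc=[3]
8: 0x1d (blk 3, set 1) → VC-HIT  vc=[15]
9: 0x1b (blk 3, set 1) → L1-HIT  vc=[15]
10: 0x78 (blk 15, set 1) → VC-HIT  vc=[3]
11: 0x1c (blk 3, set 1) → VC-HIT  vc=[15]
12: 0x1a (blk 3, set 1) → L1-HIT  vc=[15]
13: 0x7f (blk 15, set 1) → VC-HIT  vc=[3]
14: 0x1d (blk 3, set 1) → VC-HIT  vc=[15]
15: 0x7c (blk 15, set 1) → VC-HIT  vc=[3]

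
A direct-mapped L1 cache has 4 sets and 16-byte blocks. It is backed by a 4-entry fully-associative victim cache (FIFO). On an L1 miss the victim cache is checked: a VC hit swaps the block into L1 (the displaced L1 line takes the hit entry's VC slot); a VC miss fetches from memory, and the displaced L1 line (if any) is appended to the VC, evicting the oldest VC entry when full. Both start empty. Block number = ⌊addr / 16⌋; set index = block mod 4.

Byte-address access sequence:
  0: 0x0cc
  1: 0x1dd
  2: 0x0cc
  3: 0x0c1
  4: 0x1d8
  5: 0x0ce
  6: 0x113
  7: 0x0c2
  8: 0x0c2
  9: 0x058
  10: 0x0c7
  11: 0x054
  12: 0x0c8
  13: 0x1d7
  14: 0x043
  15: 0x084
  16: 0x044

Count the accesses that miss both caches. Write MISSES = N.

#0 0xcc→b12/s0 MISS; vc=[]
#1 0x1dd→b29/s1 MISS; vc=[]
#2 0xcc→b12/s0 L1-HIT; vc=[]
#3 0xc1→b12/s0 L1-HIT; vc=[]
#4 0x1d8→b29/s1 L1-HIT; vc=[]
#5 0xce→b12/s0 L1-HIT; vc=[]
#6 0x113→b17/s1 MISS; vc=[29]
#7 0xc2→b12/s0 L1-HIT; vc=[29]
#8 0xc2→b12/s0 L1-HIT; vc=[29]
#9 0x58→b5/s1 MISS; vc=[29,17]
#10 0xc7→b12/s0 L1-HIT; vc=[29,17]
#11 0x54→b5/s1 L1-HIT; vc=[29,17]
#12 0xc8→b12/s0 L1-HIT; vc=[29,17]
#13 0x1d7→b29/s1 VC-HIT; vc=[5,17]
#14 0x43→b4/s0 MISS; vc=[5,17,12]
#15 0x84→b8/s0 MISS; vc=[5,17,12,4]
#16 0x44→b4/s0 VC-HIT; vc=[5,17,12,8]

MISSES = 6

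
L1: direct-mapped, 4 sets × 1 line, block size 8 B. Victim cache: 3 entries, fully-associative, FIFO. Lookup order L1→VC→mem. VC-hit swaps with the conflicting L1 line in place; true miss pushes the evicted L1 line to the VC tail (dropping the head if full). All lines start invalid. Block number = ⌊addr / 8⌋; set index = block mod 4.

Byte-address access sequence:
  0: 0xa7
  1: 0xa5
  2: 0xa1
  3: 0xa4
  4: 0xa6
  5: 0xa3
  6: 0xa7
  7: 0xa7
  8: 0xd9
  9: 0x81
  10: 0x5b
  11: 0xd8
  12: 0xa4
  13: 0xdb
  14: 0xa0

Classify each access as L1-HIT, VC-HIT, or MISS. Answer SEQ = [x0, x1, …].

  [0] addr=0xa7 blk=20 s=0: MISS | VC []
  [1] addr=0xa5 blk=20 s=0: L1-HIT | VC []
  [2] addr=0xa1 blk=20 s=0: L1-HIT | VC []
  [3] addr=0xa4 blk=20 s=0: L1-HIT | VC []
  [4] addr=0xa6 blk=20 s=0: L1-HIT | VC []
  [5] addr=0xa3 blk=20 s=0: L1-HIT | VC []
  [6] addr=0xa7 blk=20 s=0: L1-HIT | VC []
  [7] addr=0xa7 blk=20 s=0: L1-HIT | VC []
  [8] addr=0xd9 blk=27 s=3: MISS | VC []
  [9] addr=0x81 blk=16 s=0: MISS | VC [20]
  [10] addr=0x5b blk=11 s=3: MISS | VC [20, 27]
  [11] addr=0xd8 blk=27 s=3: VC-HIT | VC [20, 11]
  [12] addr=0xa4 blk=20 s=0: VC-HIT | VC [16, 11]
  [13] addr=0xdb blk=27 s=3: L1-HIT | VC [16, 11]
  [14] addr=0xa0 blk=20 s=0: L1-HIT | VC [16, 11]

SEQ = [MISS, L1-HIT, L1-HIT, L1-HIT, L1-HIT, L1-HIT, L1-HIT, L1-HIT, MISS, MISS, MISS, VC-HIT, VC-HIT, L1-HIT, L1-HIT]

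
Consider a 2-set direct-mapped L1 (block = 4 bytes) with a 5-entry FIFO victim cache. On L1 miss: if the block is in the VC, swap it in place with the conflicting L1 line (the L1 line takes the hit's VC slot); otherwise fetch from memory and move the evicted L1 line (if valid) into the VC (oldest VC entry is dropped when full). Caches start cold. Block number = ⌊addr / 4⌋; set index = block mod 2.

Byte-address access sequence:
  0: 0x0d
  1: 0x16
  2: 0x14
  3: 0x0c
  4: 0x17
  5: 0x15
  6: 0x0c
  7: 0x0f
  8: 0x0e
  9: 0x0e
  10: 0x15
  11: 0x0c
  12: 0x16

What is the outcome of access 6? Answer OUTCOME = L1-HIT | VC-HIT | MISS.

0: 0xd (blk 3, set 1) → MISS  vc=[]
1: 0x16 (blk 5, set 1) → MISS  vc=[3]
2: 0x14 (blk 5, set 1) → L1-HIT  vc=[3]
3: 0xc (blk 3, set 1) → VC-HIT  vc=[5]
4: 0x17 (blk 5, set 1) → VC-HIT  vc=[3]
5: 0x15 (blk 5, set 1) → L1-HIT  vc=[3]
6: 0xc (blk 3, set 1) → VC-HIT  vc=[5]
7: 0xf (blk 3, set 1) → L1-HIT  vc=[5]
8: 0xe (blk 3, set 1) → L1-HIT  vc=[5]
9: 0xe (blk 3, set 1) → L1-HIT  vc=[5]
10: 0x15 (blk 5, set 1) → VC-HIT  vc=[3]
11: 0xc (blk 3, set 1) → VC-HIT  vc=[5]
12: 0x16 (blk 5, set 1) → VC-HIT  vc=[3]

OUTCOME = VC-HIT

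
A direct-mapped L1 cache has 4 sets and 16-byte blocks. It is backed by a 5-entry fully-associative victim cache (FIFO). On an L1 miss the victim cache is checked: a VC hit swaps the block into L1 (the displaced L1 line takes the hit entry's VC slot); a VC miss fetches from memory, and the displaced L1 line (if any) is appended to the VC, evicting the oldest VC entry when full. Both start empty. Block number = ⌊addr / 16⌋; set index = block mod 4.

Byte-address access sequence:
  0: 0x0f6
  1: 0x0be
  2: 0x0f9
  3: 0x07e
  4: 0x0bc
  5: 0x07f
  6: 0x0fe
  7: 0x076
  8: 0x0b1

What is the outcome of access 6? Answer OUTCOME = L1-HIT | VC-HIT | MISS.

#0 0xf6→b15/s3 MISS; vc=[]
#1 0xbe→b11/s3 MISS; vc=[15]
#2 0xf9→b15/s3 VC-HIT; vc=[11]
#3 0x7e→b7/s3 MISS; vc=[11,15]
#4 0xbc→b11/s3 VC-HIT; vc=[7,15]
#5 0x7f→b7/s3 VC-HIT; vc=[11,15]
#6 0xfe→b15/s3 VC-HIT; vc=[11,7]
#7 0x76→b7/s3 VC-HIT; vc=[11,15]
#8 0xb1→b11/s3 VC-HIT; vc=[7,15]

OUTCOME = VC-HIT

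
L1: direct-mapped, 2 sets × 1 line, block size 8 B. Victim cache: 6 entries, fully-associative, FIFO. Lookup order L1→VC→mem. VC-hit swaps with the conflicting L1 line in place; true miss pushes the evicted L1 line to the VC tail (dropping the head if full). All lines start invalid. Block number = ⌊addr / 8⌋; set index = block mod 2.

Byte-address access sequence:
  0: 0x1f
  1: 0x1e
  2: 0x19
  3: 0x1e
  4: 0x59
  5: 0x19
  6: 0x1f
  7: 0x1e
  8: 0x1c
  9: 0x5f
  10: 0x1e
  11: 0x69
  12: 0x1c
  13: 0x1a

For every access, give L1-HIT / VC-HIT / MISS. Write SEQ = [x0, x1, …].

  [0] addr=0x1f blk=3 s=1: MISS | VC []
  [1] addr=0x1e blk=3 s=1: L1-HIT | VC []
  [2] addr=0x19 blk=3 s=1: L1-HIT | VC []
  [3] addr=0x1e blk=3 s=1: L1-HIT | VC []
  [4] addr=0x59 blk=11 s=1: MISS | VC [3]
  [5] addr=0x19 blk=3 s=1: VC-HIT | VC [11]
  [6] addr=0x1f blk=3 s=1: L1-HIT | VC [11]
  [7] addr=0x1e blk=3 s=1: L1-HIT | VC [11]
  [8] addr=0x1c blk=3 s=1: L1-HIT | VC [11]
  [9] addr=0x5f blk=11 s=1: VC-HIT | VC [3]
  [10] addr=0x1e blk=3 s=1: VC-HIT | VC [11]
  [11] addr=0x69 blk=13 s=1: MISS | VC [11, 3]
  [12] addr=0x1c blk=3 s=1: VC-HIT | VC [11, 13]
  [13] addr=0x1a blk=3 s=1: L1-HIT | VC [11, 13]

SEQ = [MISS, L1-HIT, L1-HIT, L1-HIT, MISS, VC-HIT, L1-HIT, L1-HIT, L1-HIT, VC-HIT, VC-HIT, MISS, VC-HIT, L1-HIT]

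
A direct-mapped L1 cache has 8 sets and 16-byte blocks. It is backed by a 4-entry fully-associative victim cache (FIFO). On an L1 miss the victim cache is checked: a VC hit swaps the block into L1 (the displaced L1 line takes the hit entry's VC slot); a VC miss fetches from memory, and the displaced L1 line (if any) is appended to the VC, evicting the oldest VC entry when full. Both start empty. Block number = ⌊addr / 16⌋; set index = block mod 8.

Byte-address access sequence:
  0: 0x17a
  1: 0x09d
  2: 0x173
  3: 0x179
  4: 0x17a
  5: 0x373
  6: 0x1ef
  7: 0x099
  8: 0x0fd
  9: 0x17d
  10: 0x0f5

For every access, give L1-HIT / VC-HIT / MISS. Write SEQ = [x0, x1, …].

0: 0x17a (blk 23, set 7) → MISS  vc=[]
1: 0x9d (blk 9, set 1) → MISS  vc=[]
2: 0x173 (blk 23, set 7) → L1-HIT  vc=[]
3: 0x179 (blk 23, set 7) → L1-HIT  vc=[]
4: 0x17a (blk 23, set 7) → L1-HIT  vc=[]
5: 0x373 (blk 55, set 7) → MISS  vc=[23]
6: 0x1ef (blk 30, set 6) → MISS  vc=[23]
7: 0x99 (blk 9, set 1) → L1-HIT  vc=[23]
8: 0xfd (blk 15, set 7) → MISS  vc=[23, 55]
9: 0x17d (blk 23, set 7) → VC-HIT  vc=[15, 55]
10: 0xf5 (blk 15, set 7) → VC-HIT  vc=[23, 55]

SEQ = [MISS, MISS, L1-HIT, L1-HIT, L1-HIT, MISS, MISS, L1-HIT, MISS, VC-HIT, VC-HIT]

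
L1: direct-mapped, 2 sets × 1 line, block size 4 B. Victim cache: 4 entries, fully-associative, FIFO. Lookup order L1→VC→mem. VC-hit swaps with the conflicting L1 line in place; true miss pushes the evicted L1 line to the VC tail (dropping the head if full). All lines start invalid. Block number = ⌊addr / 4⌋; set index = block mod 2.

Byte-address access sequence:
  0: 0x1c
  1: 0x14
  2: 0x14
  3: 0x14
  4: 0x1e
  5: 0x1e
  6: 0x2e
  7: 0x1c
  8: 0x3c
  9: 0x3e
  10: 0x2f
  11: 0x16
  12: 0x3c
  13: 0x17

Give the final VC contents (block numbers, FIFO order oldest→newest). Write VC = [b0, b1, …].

  [0] addr=0x1c blk=7 s=1: MISS | VC []
  [1] addr=0x14 blk=5 s=1: MISS | VC [7]
  [2] addr=0x14 blk=5 s=1: L1-HIT | VC [7]
  [3] addr=0x14 blk=5 s=1: L1-HIT | VC [7]
  [4] addr=0x1e blk=7 s=1: VC-HIT | VC [5]
  [5] addr=0x1e blk=7 s=1: L1-HIT | VC [5]
  [6] addr=0x2e blk=11 s=1: MISS | VC [5, 7]
  [7] addr=0x1c blk=7 s=1: VC-HIT | VC [5, 11]
  [8] addr=0x3c blk=15 s=1: MISS | VC [5, 11, 7]
  [9] addr=0x3e blk=15 s=1: L1-HIT | VC [5, 11, 7]
  [10] addr=0x2f blk=11 s=1: VC-HIT | VC [5, 15, 7]
  [11] addr=0x16 blk=5 s=1: VC-HIT | VC [11, 15, 7]
  [12] addr=0x3c blk=15 s=1: VC-HIT | VC [11, 5, 7]
  [13] addr=0x17 blk=5 s=1: VC-HIT | VC [11, 15, 7]

VC = [11, 15, 7]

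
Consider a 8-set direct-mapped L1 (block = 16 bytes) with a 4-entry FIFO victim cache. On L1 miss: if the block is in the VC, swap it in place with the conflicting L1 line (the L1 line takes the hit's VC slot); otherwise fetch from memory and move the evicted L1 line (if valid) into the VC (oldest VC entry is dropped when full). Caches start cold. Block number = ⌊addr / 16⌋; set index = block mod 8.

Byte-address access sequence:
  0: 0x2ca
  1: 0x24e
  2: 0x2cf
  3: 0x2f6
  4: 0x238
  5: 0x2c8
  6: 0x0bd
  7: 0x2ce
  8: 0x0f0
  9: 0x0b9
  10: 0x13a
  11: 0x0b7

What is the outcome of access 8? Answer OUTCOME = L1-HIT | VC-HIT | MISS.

OUTCOME = MISS

0: 0x2ca (blk 44, set 4) → MISS  vc=[]
1: 0x24e (blk 36, set 4) → MISS  vc=[44]
2: 0x2cf (blk 44, set 4) → VC-HIT  vc=[36]
3: 0x2f6 (blk 47, set 7) → MISS  vc=[36]
4: 0x238 (blk 35, set 3) → MISS  vc=[36]
5: 0x2c8 (blk 44, set 4) → L1-HIT  vc=[36]
6: 0xbd (blk 11, set 3) → MISS  vc=[36, 35]
7: 0x2ce (blk 44, set 4) → L1-HIT  vc=[36, 35]
8: 0xf0 (blk 15, set 7) → MISS  vc=[36, 35, 47]
9: 0xb9 (blk 11, set 3) → L1-HIT  vc=[36, 35, 47]
10: 0x13a (blk 19, set 3) → MISS  vc=[36, 35, 47, 11]
11: 0xb7 (blk 11, set 3) → VC-HIT  vc=[36, 35, 47, 19]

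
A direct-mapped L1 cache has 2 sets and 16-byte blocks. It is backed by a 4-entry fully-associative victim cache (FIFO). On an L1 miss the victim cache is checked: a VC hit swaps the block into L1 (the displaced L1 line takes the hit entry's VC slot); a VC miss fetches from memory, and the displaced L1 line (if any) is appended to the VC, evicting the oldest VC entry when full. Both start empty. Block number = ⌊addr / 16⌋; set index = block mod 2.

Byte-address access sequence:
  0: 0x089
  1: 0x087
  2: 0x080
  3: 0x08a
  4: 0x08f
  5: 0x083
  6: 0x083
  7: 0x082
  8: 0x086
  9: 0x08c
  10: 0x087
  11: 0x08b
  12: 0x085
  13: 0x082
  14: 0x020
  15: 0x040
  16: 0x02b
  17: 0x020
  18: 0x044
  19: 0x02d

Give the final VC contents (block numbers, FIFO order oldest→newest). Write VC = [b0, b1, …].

  [0] addr=0x89 blk=8 s=0: MISS | VC []
  [1] addr=0x87 blk=8 s=0: L1-HIT | VC []
  [2] addr=0x80 blk=8 s=0: L1-HIT | VC []
  [3] addr=0x8a blk=8 s=0: L1-HIT | VC []
  [4] addr=0x8f blk=8 s=0: L1-HIT | VC []
  [5] addr=0x83 blk=8 s=0: L1-HIT | VC []
  [6] addr=0x83 blk=8 s=0: L1-HIT | VC []
  [7] addr=0x82 blk=8 s=0: L1-HIT | VC []
  [8] addr=0x86 blk=8 s=0: L1-HIT | VC []
  [9] addr=0x8c blk=8 s=0: L1-HIT | VC []
  [10] addr=0x87 blk=8 s=0: L1-HIT | VC []
  [11] addr=0x8b blk=8 s=0: L1-HIT | VC []
  [12] addr=0x85 blk=8 s=0: L1-HIT | VC []
  [13] addr=0x82 blk=8 s=0: L1-HIT | VC []
  [14] addr=0x20 blk=2 s=0: MISS | VC [8]
  [15] addr=0x40 blk=4 s=0: MISS | VC [8, 2]
  [16] addr=0x2b blk=2 s=0: VC-HIT | VC [8, 4]
  [17] addr=0x20 blk=2 s=0: L1-HIT | VC [8, 4]
  [18] addr=0x44 blk=4 s=0: VC-HIT | VC [8, 2]
  [19] addr=0x2d blk=2 s=0: VC-HIT | VC [8, 4]

VC = [8, 4]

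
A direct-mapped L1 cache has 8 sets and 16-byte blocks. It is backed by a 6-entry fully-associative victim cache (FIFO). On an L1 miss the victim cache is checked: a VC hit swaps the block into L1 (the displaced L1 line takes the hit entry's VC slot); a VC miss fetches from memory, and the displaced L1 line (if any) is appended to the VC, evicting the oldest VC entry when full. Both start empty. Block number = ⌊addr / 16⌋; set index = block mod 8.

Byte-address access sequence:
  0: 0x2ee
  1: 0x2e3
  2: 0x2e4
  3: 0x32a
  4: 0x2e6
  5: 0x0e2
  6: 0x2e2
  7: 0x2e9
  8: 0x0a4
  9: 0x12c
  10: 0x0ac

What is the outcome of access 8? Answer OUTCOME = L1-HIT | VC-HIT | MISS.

  [0] addr=0x2ee blk=46 s=6: MISS | VC []
  [1] addr=0x2e3 blk=46 s=6: L1-HIT | VC []
  [2] addr=0x2e4 blk=46 s=6: L1-HIT | VC []
  [3] addr=0x32a blk=50 s=2: MISS | VC []
  [4] addr=0x2e6 blk=46 s=6: L1-HIT | VC []
  [5] addr=0xe2 blk=14 s=6: MISS | VC [46]
  [6] addr=0x2e2 blk=46 s=6: VC-HIT | VC [14]
  [7] addr=0x2e9 blk=46 s=6: L1-HIT | VC [14]
  [8] addr=0xa4 blk=10 s=2: MISS | VC [14, 50]
  [9] addr=0x12c blk=18 s=2: MISS | VC [14, 50, 10]
  [10] addr=0xac blk=10 s=2: VC-HIT | VC [14, 50, 18]

OUTCOME = MISS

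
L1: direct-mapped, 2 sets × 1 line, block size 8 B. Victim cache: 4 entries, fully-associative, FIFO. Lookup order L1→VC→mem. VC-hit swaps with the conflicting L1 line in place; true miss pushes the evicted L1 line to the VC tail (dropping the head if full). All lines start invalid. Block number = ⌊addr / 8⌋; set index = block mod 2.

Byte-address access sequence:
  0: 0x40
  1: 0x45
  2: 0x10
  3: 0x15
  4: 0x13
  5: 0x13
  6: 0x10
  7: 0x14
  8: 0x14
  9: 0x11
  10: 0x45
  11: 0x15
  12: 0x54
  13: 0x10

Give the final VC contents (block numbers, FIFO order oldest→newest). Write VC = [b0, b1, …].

VC = [8, 10]

0: 0x40 (blk 8, set 0) → MISS  vc=[]
1: 0x45 (blk 8, set 0) → L1-HIT  vc=[]
2: 0x10 (blk 2, set 0) → MISS  vc=[8]
3: 0x15 (blk 2, set 0) → L1-HIT  vc=[8]
4: 0x13 (blk 2, set 0) → L1-HIT  vc=[8]
5: 0x13 (blk 2, set 0) → L1-HIT  vc=[8]
6: 0x10 (blk 2, set 0) → L1-HIT  vc=[8]
7: 0x14 (blk 2, set 0) → L1-HIT  vc=[8]
8: 0x14 (blk 2, set 0) → L1-HIT  vc=[8]
9: 0x11 (blk 2, set 0) → L1-HIT  vc=[8]
10: 0x45 (blk 8, set 0) → VC-HIT  vc=[2]
11: 0x15 (blk 2, set 0) → VC-HIT  vc=[8]
12: 0x54 (blk 10, set 0) → MISS  vc=[8, 2]
13: 0x10 (blk 2, set 0) → VC-HIT  vc=[8, 10]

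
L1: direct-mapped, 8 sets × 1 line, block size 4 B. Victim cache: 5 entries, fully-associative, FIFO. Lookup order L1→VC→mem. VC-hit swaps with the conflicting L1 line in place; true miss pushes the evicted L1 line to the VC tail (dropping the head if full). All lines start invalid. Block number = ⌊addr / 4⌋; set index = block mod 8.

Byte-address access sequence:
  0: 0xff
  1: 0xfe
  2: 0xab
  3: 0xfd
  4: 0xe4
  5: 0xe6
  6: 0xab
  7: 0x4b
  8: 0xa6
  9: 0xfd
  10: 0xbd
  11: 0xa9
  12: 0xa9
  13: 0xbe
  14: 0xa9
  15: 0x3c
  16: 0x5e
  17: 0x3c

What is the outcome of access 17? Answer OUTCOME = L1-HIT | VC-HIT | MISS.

OUTCOME = VC-HIT

#0 0xff→b63/s7 MISS; vc=[]
#1 0xfe→b63/s7 L1-HIT; vc=[]
#2 0xab→b42/s2 MISS; vc=[]
#3 0xfd→b63/s7 L1-HIT; vc=[]
#4 0xe4→b57/s1 MISS; vc=[]
#5 0xe6→b57/s1 L1-HIT; vc=[]
#6 0xab→b42/s2 L1-HIT; vc=[]
#7 0x4b→b18/s2 MISS; vc=[42]
#8 0xa6→b41/s1 MISS; vc=[42,57]
#9 0xfd→b63/s7 L1-HIT; vc=[42,57]
#10 0xbd→b47/s7 MISS; vc=[42,57,63]
#11 0xa9→b42/s2 VC-HIT; vc=[18,57,63]
#12 0xa9→b42/s2 L1-HIT; vc=[18,57,63]
#13 0xbe→b47/s7 L1-HIT; vc=[18,57,63]
#14 0xa9→b42/s2 L1-HIT; vc=[18,57,63]
#15 0x3c→b15/s7 MISS; vc=[18,57,63,47]
#16 0x5e→b23/s7 MISS; vc=[18,57,63,47,15]
#17 0x3c→b15/s7 VC-HIT; vc=[18,57,63,47,23]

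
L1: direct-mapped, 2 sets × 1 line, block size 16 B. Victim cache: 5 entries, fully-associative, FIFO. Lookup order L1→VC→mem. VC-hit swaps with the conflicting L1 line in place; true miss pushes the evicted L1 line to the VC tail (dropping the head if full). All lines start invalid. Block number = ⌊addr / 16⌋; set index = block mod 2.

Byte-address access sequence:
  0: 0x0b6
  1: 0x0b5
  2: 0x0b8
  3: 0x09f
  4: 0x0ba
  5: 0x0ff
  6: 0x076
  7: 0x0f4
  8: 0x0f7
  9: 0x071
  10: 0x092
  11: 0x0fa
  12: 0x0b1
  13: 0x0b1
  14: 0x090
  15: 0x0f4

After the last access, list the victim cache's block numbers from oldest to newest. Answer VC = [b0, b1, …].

0: 0xb6 (blk 11, set 1) → MISS  vc=[]
1: 0xb5 (blk 11, set 1) → L1-HIT  vc=[]
2: 0xb8 (blk 11, set 1) → L1-HIT  vc=[]
3: 0x9f (blk 9, set 1) → MISS  vc=[11]
4: 0xba (blk 11, set 1) → VC-HIT  vc=[9]
5: 0xff (blk 15, set 1) → MISS  vc=[9, 11]
6: 0x76 (blk 7, set 1) → MISS  vc=[9, 11, 15]
7: 0xf4 (blk 15, set 1) → VC-HIT  vc=[9, 11, 7]
8: 0xf7 (blk 15, set 1) → L1-HIT  vc=[9, 11, 7]
9: 0x71 (blk 7, set 1) → VC-HIT  vc=[9, 11, 15]
10: 0x92 (blk 9, set 1) → VC-HIT  vc=[7, 11, 15]
11: 0xfa (blk 15, set 1) → VC-HIT  vc=[7, 11, 9]
12: 0xb1 (blk 11, set 1) → VC-HIT  vc=[7, 15, 9]
13: 0xb1 (blk 11, set 1) → L1-HIT  vc=[7, 15, 9]
14: 0x90 (blk 9, set 1) → VC-HIT  vc=[7, 15, 11]
15: 0xf4 (blk 15, set 1) → VC-HIT  vc=[7, 9, 11]

VC = [7, 9, 11]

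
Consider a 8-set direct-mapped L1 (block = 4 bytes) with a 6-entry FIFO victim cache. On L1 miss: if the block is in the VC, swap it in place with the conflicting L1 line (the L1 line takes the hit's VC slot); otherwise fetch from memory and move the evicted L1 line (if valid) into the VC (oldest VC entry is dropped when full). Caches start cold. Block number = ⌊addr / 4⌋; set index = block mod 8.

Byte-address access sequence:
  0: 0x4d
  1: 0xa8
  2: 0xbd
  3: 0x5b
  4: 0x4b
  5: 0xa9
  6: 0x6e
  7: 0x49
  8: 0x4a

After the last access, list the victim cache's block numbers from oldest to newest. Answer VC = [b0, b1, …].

0: 0x4d (blk 19, set 3) → MISS  vc=[]
1: 0xa8 (blk 42, set 2) → MISS  vc=[]
2: 0xbd (blk 47, set 7) → MISS  vc=[]
3: 0x5b (blk 22, set 6) → MISS  vc=[]
4: 0x4b (blk 18, set 2) → MISS  vc=[42]
5: 0xa9 (blk 42, set 2) → VC-HIT  vc=[18]
6: 0x6e (blk 27, set 3) → MISS  vc=[18, 19]
7: 0x49 (blk 18, set 2) → VC-HIT  vc=[42, 19]
8: 0x4a (blk 18, set 2) → L1-HIT  vc=[42, 19]

VC = [42, 19]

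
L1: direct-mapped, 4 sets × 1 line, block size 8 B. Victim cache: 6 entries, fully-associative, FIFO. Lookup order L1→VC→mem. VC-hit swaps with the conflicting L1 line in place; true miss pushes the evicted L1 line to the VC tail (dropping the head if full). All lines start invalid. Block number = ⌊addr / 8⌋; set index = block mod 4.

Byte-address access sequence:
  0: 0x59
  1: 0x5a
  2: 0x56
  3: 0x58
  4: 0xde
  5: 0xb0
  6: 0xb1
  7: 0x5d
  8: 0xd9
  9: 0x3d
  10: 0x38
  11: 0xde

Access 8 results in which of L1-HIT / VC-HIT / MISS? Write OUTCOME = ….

#0 0x59→b11/s3 MISS; vc=[]
#1 0x5a→b11/s3 L1-HIT; vc=[]
#2 0x56→b10/s2 MISS; vc=[]
#3 0x58→b11/s3 L1-HIT; vc=[]
#4 0xde→b27/s3 MISS; vc=[11]
#5 0xb0→b22/s2 MISS; vc=[11,10]
#6 0xb1→b22/s2 L1-HIT; vc=[11,10]
#7 0x5d→b11/s3 VC-HIT; vc=[27,10]
#8 0xd9→b27/s3 VC-HIT; vc=[11,10]
#9 0x3d→b7/s3 MISS; vc=[11,10,27]
#10 0x38→b7/s3 L1-HIT; vc=[11,10,27]
#11 0xde→b27/s3 VC-HIT; vc=[11,10,7]

OUTCOME = VC-HIT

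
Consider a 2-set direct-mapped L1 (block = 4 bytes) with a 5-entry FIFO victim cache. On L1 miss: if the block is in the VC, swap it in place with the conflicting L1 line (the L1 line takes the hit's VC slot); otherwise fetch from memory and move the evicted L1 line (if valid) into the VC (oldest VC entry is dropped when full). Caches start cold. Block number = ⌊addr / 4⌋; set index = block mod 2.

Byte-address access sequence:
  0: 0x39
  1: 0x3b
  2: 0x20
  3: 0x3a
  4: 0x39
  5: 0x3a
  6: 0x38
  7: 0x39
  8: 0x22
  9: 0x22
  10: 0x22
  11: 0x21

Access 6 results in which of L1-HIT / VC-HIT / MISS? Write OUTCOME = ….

OUTCOME = L1-HIT

0: 0x39 (blk 14, set 0) → MISS  vc=[]
1: 0x3b (blk 14, set 0) → L1-HIT  vc=[]
2: 0x20 (blk 8, set 0) → MISS  vc=[14]
3: 0x3a (blk 14, set 0) → VC-HIT  vc=[8]
4: 0x39 (blk 14, set 0) → L1-HIT  vc=[8]
5: 0x3a (blk 14, set 0) → L1-HIT  vc=[8]
6: 0x38 (blk 14, set 0) → L1-HIT  vc=[8]
7: 0x39 (blk 14, set 0) → L1-HIT  vc=[8]
8: 0x22 (blk 8, set 0) → VC-HIT  vc=[14]
9: 0x22 (blk 8, set 0) → L1-HIT  vc=[14]
10: 0x22 (blk 8, set 0) → L1-HIT  vc=[14]
11: 0x21 (blk 8, set 0) → L1-HIT  vc=[14]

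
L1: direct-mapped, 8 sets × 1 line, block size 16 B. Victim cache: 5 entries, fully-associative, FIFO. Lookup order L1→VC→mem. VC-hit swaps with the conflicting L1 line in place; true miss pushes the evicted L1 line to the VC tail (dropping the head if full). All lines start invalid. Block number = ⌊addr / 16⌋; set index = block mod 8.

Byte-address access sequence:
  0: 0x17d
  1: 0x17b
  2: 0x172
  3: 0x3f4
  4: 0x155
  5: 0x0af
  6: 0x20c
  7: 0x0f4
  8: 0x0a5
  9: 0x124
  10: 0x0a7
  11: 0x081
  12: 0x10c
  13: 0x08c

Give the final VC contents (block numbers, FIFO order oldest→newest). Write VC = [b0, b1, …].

VC = [23, 63, 18, 32, 16]

0: 0x17d (blk 23, set 7) → MISS  vc=[]
1: 0x17b (blk 23, set 7) → L1-HIT  vc=[]
2: 0x172 (blk 23, set 7) → L1-HIT  vc=[]
3: 0x3f4 (blk 63, set 7) → MISS  vc=[23]
4: 0x155 (blk 21, set 5) → MISS  vc=[23]
5: 0xaf (blk 10, set 2) → MISS  vc=[23]
6: 0x20c (blk 32, set 0) → MISS  vc=[23]
7: 0xf4 (blk 15, set 7) → MISS  vc=[23, 63]
8: 0xa5 (blk 10, set 2) → L1-HIT  vc=[23, 63]
9: 0x124 (blk 18, set 2) → MISS  vc=[23, 63, 10]
10: 0xa7 (blk 10, set 2) → VC-HIT  vc=[23, 63, 18]
11: 0x81 (blk 8, set 0) → MISS  vc=[23, 63, 18, 32]
12: 0x10c (blk 16, set 0) → MISS  vc=[23, 63, 18, 32, 8]
13: 0x8c (blk 8, set 0) → VC-HIT  vc=[23, 63, 18, 32, 16]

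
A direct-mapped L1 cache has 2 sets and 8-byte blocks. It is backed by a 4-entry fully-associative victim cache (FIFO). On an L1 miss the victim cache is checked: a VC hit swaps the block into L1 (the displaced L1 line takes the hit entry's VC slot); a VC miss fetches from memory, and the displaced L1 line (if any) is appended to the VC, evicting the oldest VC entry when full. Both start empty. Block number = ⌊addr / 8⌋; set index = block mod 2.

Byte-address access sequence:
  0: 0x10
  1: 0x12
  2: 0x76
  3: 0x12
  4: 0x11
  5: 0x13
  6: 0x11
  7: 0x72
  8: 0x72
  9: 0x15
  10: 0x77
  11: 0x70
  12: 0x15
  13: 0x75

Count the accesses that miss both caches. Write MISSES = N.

  [0] addr=0x10 blk=2 s=0: MISS | VC []
  [1] addr=0x12 blk=2 s=0: L1-HIT | VC []
  [2] addr=0x76 blk=14 s=0: MISS | VC [2]
  [3] addr=0x12 blk=2 s=0: VC-HIT | VC [14]
  [4] addr=0x11 blk=2 s=0: L1-HIT | VC [14]
  [5] addr=0x13 blk=2 s=0: L1-HIT | VC [14]
  [6] addr=0x11 blk=2 s=0: L1-HIT | VC [14]
  [7] addr=0x72 blk=14 s=0: VC-HIT | VC [2]
  [8] addr=0x72 blk=14 s=0: L1-HIT | VC [2]
  [9] addr=0x15 blk=2 s=0: VC-HIT | VC [14]
  [10] addr=0x77 blk=14 s=0: VC-HIT | VC [2]
  [11] addr=0x70 blk=14 s=0: L1-HIT | VC [2]
  [12] addr=0x15 blk=2 s=0: VC-HIT | VC [14]
  [13] addr=0x75 blk=14 s=0: VC-HIT | VC [2]

MISSES = 2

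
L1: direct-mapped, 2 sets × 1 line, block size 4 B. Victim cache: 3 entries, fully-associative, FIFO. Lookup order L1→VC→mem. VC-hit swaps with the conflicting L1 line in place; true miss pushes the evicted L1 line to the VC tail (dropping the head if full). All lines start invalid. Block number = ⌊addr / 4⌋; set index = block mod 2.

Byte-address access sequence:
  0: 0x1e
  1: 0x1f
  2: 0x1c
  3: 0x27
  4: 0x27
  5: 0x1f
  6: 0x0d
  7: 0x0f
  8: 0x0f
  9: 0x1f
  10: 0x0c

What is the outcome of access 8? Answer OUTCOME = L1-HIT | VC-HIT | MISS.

OUTCOME = L1-HIT

  [0] addr=0x1e blk=7 s=1: MISS | VC []
  [1] addr=0x1f blk=7 s=1: L1-HIT | VC []
  [2] addr=0x1c blk=7 s=1: L1-HIT | VC []
  [3] addr=0x27 blk=9 s=1: MISS | VC [7]
  [4] addr=0x27 blk=9 s=1: L1-HIT | VC [7]
  [5] addr=0x1f blk=7 s=1: VC-HIT | VC [9]
  [6] addr=0xd blk=3 s=1: MISS | VC [9, 7]
  [7] addr=0xf blk=3 s=1: L1-HIT | VC [9, 7]
  [8] addr=0xf blk=3 s=1: L1-HIT | VC [9, 7]
  [9] addr=0x1f blk=7 s=1: VC-HIT | VC [9, 3]
  [10] addr=0xc blk=3 s=1: VC-HIT | VC [9, 7]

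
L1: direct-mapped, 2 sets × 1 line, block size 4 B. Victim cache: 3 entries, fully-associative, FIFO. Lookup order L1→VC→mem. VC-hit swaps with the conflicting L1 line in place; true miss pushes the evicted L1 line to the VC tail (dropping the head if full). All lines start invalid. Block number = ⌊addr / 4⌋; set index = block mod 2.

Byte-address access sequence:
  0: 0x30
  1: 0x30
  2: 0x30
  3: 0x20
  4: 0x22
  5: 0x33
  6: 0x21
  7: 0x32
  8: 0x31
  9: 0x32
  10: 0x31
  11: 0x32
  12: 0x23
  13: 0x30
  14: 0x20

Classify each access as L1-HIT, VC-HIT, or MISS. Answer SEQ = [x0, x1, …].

SEQ = [MISS, L1-HIT, L1-HIT, MISS, L1-HIT, VC-HIT, VC-HIT, VC-HIT, L1-HIT, L1-HIT, L1-HIT, L1-HIT, VC-HIT, VC-HIT, VC-HIT]

0: 0x30 (blk 12, set 0) → MISS  vc=[]
1: 0x30 (blk 12, set 0) → L1-HIT  vc=[]
2: 0x30 (blk 12, set 0) → L1-HIT  vc=[]
3: 0x20 (blk 8, set 0) → MISS  vc=[12]
4: 0x22 (blk 8, set 0) → L1-HIT  vc=[12]
5: 0x33 (blk 12, set 0) → VC-HIT  vc=[8]
6: 0x21 (blk 8, set 0) → VC-HIT  vc=[12]
7: 0x32 (blk 12, set 0) → VC-HIT  vc=[8]
8: 0x31 (blk 12, set 0) → L1-HIT  vc=[8]
9: 0x32 (blk 12, set 0) → L1-HIT  vc=[8]
10: 0x31 (blk 12, set 0) → L1-HIT  vc=[8]
11: 0x32 (blk 12, set 0) → L1-HIT  vc=[8]
12: 0x23 (blk 8, set 0) → VC-HIT  vc=[12]
13: 0x30 (blk 12, set 0) → VC-HIT  vc=[8]
14: 0x20 (blk 8, set 0) → VC-HIT  vc=[12]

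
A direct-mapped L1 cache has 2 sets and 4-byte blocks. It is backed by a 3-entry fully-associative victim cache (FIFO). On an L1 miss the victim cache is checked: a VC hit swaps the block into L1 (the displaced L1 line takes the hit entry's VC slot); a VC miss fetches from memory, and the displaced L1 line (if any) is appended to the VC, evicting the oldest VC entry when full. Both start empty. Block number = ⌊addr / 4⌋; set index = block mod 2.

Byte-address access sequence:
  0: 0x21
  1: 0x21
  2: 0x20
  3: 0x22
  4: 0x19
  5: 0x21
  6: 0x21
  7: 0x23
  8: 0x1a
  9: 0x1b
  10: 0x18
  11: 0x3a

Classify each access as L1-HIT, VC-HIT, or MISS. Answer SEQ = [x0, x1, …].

0: 0x21 (blk 8, set 0) → MISS  vc=[]
1: 0x21 (blk 8, set 0) → L1-HIT  vc=[]
2: 0x20 (blk 8, set 0) → L1-HIT  vc=[]
3: 0x22 (blk 8, set 0) → L1-HIT  vc=[]
4: 0x19 (blk 6, set 0) → MISS  vc=[8]
5: 0x21 (blk 8, set 0) → VC-HIT  vc=[6]
6: 0x21 (blk 8, set 0) → L1-HIT  vc=[6]
7: 0x23 (blk 8, set 0) → L1-HIT  vc=[6]
8: 0x1a (blk 6, set 0) → VC-HIT  vc=[8]
9: 0x1b (blk 6, set 0) → L1-HIT  vc=[8]
10: 0x18 (blk 6, set 0) → L1-HIT  vc=[8]
11: 0x3a (blk 14, set 0) → MISS  vc=[8, 6]

SEQ = [MISS, L1-HIT, L1-HIT, L1-HIT, MISS, VC-HIT, L1-HIT, L1-HIT, VC-HIT, L1-HIT, L1-HIT, MISS]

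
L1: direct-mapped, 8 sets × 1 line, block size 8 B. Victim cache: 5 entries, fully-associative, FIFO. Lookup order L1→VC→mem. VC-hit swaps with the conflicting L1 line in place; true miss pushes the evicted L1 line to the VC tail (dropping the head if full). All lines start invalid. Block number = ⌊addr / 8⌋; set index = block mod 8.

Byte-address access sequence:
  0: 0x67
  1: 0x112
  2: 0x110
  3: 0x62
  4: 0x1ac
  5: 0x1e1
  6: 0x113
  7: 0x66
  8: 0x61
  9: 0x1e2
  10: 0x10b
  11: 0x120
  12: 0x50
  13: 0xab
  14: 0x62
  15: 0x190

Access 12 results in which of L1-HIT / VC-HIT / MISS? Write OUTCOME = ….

0: 0x67 (blk 12, set 4) → MISS  vc=[]
1: 0x112 (blk 34, set 2) → MISS  vc=[]
2: 0x110 (blk 34, set 2) → L1-HIT  vc=[]
3: 0x62 (blk 12, set 4) → L1-HIT  vc=[]
4: 0x1ac (blk 53, set 5) → MISS  vc=[]
5: 0x1e1 (blk 60, set 4) → MISS  vc=[12]
6: 0x113 (blk 34, set 2) → L1-HIT  vc=[12]
7: 0x66 (blk 12, set 4) → VC-HIT  vc=[60]
8: 0x61 (blk 12, set 4) → L1-HIT  vc=[60]
9: 0x1e2 (blk 60, set 4) → VC-HIT  vc=[12]
10: 0x10b (blk 33, set 1) → MISS  vc=[12]
11: 0x120 (blk 36, set 4) → MISS  vc=[12, 60]
12: 0x50 (blk 10, set 2) → MISS  vc=[12, 60, 34]
13: 0xab (blk 21, set 5) → MISS  vc=[12, 60, 34, 53]
14: 0x62 (blk 12, set 4) → VC-HIT  vc=[36, 60, 34, 53]
15: 0x190 (blk 50, set 2) → MISS  vc=[36, 60, 34, 53, 10]

OUTCOME = MISS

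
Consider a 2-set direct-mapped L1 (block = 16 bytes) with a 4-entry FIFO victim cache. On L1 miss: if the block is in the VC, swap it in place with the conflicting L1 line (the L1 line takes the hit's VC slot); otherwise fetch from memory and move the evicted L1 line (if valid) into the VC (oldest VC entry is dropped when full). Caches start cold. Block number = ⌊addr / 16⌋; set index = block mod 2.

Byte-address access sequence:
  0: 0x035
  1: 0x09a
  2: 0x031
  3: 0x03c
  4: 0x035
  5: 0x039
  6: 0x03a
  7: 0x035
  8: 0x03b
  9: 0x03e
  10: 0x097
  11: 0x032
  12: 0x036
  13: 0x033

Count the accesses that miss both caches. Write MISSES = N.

  [0] addr=0x35 blk=3 s=1: MISS | VC []
  [1] addr=0x9a blk=9 s=1: MISS | VC [3]
  [2] addr=0x31 blk=3 s=1: VC-HIT | VC [9]
  [3] addr=0x3c blk=3 s=1: L1-HIT | VC [9]
  [4] addr=0x35 blk=3 s=1: L1-HIT | VC [9]
  [5] addr=0x39 blk=3 s=1: L1-HIT | VC [9]
  [6] addr=0x3a blk=3 s=1: L1-HIT | VC [9]
  [7] addr=0x35 blk=3 s=1: L1-HIT | VC [9]
  [8] addr=0x3b blk=3 s=1: L1-HIT | VC [9]
  [9] addr=0x3e blk=3 s=1: L1-HIT | VC [9]
  [10] addr=0x97 blk=9 s=1: VC-HIT | VC [3]
  [11] addr=0x32 blk=3 s=1: VC-HIT | VC [9]
  [12] addr=0x36 blk=3 s=1: L1-HIT | VC [9]
  [13] addr=0x33 blk=3 s=1: L1-HIT | VC [9]

MISSES = 2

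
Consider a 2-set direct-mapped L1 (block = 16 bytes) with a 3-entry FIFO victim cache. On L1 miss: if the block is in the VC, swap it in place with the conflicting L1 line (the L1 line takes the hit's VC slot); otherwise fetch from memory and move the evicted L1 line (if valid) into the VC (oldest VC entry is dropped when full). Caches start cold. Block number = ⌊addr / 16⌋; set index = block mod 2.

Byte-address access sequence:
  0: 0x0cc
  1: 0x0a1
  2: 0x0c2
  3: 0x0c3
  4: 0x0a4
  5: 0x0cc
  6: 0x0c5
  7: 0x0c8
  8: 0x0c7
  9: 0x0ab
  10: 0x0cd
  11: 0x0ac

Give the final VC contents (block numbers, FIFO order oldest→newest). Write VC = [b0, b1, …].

VC = [12]

  [0] addr=0xcc blk=12 s=0: MISS | VC []
  [1] addr=0xa1 blk=10 s=0: MISS | VC [12]
  [2] addr=0xc2 blk=12 s=0: VC-HIT | VC [10]
  [3] addr=0xc3 blk=12 s=0: L1-HIT | VC [10]
  [4] addr=0xa4 blk=10 s=0: VC-HIT | VC [12]
  [5] addr=0xcc blk=12 s=0: VC-HIT | VC [10]
  [6] addr=0xc5 blk=12 s=0: L1-HIT | VC [10]
  [7] addr=0xc8 blk=12 s=0: L1-HIT | VC [10]
  [8] addr=0xc7 blk=12 s=0: L1-HIT | VC [10]
  [9] addr=0xab blk=10 s=0: VC-HIT | VC [12]
  [10] addr=0xcd blk=12 s=0: VC-HIT | VC [10]
  [11] addr=0xac blk=10 s=0: VC-HIT | VC [12]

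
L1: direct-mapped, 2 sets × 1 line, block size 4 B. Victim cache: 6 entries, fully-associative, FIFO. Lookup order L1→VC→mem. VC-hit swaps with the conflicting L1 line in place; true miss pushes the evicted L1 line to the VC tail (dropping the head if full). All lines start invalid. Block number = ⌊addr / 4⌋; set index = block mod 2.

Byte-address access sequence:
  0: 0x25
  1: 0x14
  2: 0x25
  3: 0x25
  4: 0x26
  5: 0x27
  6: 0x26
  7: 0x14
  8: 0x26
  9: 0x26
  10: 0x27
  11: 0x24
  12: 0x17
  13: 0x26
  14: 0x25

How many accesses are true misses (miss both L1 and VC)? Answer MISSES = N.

MISSES = 2

#0 0x25→b9/s1 MISS; vc=[]
#1 0x14→b5/s1 MISS; vc=[9]
#2 0x25→b9/s1 VC-HIT; vc=[5]
#3 0x25→b9/s1 L1-HIT; vc=[5]
#4 0x26→b9/s1 L1-HIT; vc=[5]
#5 0x27→b9/s1 L1-HIT; vc=[5]
#6 0x26→b9/s1 L1-HIT; vc=[5]
#7 0x14→b5/s1 VC-HIT; vc=[9]
#8 0x26→b9/s1 VC-HIT; vc=[5]
#9 0x26→b9/s1 L1-HIT; vc=[5]
#10 0x27→b9/s1 L1-HIT; vc=[5]
#11 0x24→b9/s1 L1-HIT; vc=[5]
#12 0x17→b5/s1 VC-HIT; vc=[9]
#13 0x26→b9/s1 VC-HIT; vc=[5]
#14 0x25→b9/s1 L1-HIT; vc=[5]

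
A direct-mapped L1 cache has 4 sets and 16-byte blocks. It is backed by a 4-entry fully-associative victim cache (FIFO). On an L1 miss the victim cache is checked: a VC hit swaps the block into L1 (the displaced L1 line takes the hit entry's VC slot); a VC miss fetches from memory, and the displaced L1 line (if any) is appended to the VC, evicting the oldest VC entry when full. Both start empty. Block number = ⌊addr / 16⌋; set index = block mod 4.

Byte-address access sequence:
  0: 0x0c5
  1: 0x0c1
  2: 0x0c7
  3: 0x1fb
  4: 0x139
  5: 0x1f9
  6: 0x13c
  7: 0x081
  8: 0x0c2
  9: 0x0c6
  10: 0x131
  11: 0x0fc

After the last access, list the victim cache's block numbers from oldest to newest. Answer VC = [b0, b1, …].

VC = [31, 8, 19]

#0 0xc5→b12/s0 MISS; vc=[]
#1 0xc1→b12/s0 L1-HIT; vc=[]
#2 0xc7→b12/s0 L1-HIT; vc=[]
#3 0x1fb→b31/s3 MISS; vc=[]
#4 0x139→b19/s3 MISS; vc=[31]
#5 0x1f9→b31/s3 VC-HIT; vc=[19]
#6 0x13c→b19/s3 VC-HIT; vc=[31]
#7 0x81→b8/s0 MISS; vc=[31,12]
#8 0xc2→b12/s0 VC-HIT; vc=[31,8]
#9 0xc6→b12/s0 L1-HIT; vc=[31,8]
#10 0x131→b19/s3 L1-HIT; vc=[31,8]
#11 0xfc→b15/s3 MISS; vc=[31,8,19]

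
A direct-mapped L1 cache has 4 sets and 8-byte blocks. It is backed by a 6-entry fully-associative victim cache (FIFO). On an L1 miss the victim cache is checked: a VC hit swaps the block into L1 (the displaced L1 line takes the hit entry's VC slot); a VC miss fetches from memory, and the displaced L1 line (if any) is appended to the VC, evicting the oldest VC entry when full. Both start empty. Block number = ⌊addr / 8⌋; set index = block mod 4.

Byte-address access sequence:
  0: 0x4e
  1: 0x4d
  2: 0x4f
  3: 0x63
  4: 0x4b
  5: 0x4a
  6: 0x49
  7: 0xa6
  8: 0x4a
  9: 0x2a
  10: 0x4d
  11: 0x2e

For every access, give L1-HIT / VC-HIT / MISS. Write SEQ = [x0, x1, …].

0: 0x4e (blk 9, set 1) → MISS  vc=[]
1: 0x4d (blk 9, set 1) → L1-HIT  vc=[]
2: 0x4f (blk 9, set 1) → L1-HIT  vc=[]
3: 0x63 (blk 12, set 0) → MISS  vc=[]
4: 0x4b (blk 9, set 1) → L1-HIT  vc=[]
5: 0x4a (blk 9, set 1) → L1-HIT  vc=[]
6: 0x49 (blk 9, set 1) → L1-HIT  vc=[]
7: 0xa6 (blk 20, set 0) → MISS  vc=[12]
8: 0x4a (blk 9, set 1) → L1-HIT  vc=[12]
9: 0x2a (blk 5, set 1) → MISS  vc=[12, 9]
10: 0x4d (blk 9, set 1) → VC-HIT  vc=[12, 5]
11: 0x2e (blk 5, set 1) → VC-HIT  vc=[12, 9]

SEQ = [MISS, L1-HIT, L1-HIT, MISS, L1-HIT, L1-HIT, L1-HIT, MISS, L1-HIT, MISS, VC-HIT, VC-HIT]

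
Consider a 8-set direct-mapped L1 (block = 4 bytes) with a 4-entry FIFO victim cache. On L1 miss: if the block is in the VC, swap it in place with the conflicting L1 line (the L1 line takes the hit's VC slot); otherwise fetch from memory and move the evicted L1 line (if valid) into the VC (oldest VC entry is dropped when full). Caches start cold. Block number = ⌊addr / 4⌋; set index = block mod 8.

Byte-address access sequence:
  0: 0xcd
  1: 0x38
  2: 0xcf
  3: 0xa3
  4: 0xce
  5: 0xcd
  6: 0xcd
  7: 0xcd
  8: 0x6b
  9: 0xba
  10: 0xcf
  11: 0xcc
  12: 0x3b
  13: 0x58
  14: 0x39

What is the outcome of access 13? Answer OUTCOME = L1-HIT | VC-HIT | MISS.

OUTCOME = MISS

#0 0xcd→b51/s3 MISS; vc=[]
#1 0x38→b14/s6 MISS; vc=[]
#2 0xcf→b51/s3 L1-HIT; vc=[]
#3 0xa3→b40/s0 MISS; vc=[]
#4 0xce→b51/s3 L1-HIT; vc=[]
#5 0xcd→b51/s3 L1-HIT; vc=[]
#6 0xcd→b51/s3 L1-HIT; vc=[]
#7 0xcd→b51/s3 L1-HIT; vc=[]
#8 0x6b→b26/s2 MISS; vc=[]
#9 0xba→b46/s6 MISS; vc=[14]
#10 0xcf→b51/s3 L1-HIT; vc=[14]
#11 0xcc→b51/s3 L1-HIT; vc=[14]
#12 0x3b→b14/s6 VC-HIT; vc=[46]
#13 0x58→b22/s6 MISS; vc=[46,14]
#14 0x39→b14/s6 VC-HIT; vc=[46,22]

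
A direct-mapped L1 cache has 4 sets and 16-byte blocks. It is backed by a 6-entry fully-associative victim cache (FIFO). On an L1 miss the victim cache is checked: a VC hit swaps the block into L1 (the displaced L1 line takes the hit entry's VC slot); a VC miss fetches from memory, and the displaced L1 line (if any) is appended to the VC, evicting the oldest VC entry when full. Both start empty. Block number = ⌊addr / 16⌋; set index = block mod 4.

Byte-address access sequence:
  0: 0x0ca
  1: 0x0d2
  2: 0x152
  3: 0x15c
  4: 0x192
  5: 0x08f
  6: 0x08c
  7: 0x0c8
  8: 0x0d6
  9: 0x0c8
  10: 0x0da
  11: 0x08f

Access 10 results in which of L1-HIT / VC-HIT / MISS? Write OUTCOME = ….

OUTCOME = L1-HIT

0: 0xca (blk 12, set 0) → MISS  vc=[]
1: 0xd2 (blk 13, set 1) → MISS  vc=[]
2: 0x152 (blk 21, set 1) → MISS  vc=[13]
3: 0x15c (blk 21, set 1) → L1-HIT  vc=[13]
4: 0x192 (blk 25, set 1) → MISS  vc=[13, 21]
5: 0x8f (blk 8, set 0) → MISS  vc=[13, 21, 12]
6: 0x8c (blk 8, set 0) → L1-HIT  vc=[13, 21, 12]
7: 0xc8 (blk 12, set 0) → VC-HIT  vc=[13, 21, 8]
8: 0xd6 (blk 13, set 1) → VC-HIT  vc=[25, 21, 8]
9: 0xc8 (blk 12, set 0) → L1-HIT  vc=[25, 21, 8]
10: 0xda (blk 13, set 1) → L1-HIT  vc=[25, 21, 8]
11: 0x8f (blk 8, set 0) → VC-HIT  vc=[25, 21, 12]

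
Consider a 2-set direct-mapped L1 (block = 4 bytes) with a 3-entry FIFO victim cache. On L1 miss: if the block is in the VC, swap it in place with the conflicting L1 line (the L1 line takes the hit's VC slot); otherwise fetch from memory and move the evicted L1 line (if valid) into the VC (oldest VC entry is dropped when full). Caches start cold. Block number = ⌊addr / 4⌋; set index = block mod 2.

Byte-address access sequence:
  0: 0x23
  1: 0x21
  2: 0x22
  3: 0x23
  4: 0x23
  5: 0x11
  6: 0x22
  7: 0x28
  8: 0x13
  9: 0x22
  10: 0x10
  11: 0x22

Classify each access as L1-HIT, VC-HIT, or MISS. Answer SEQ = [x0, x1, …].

SEQ = [MISS, L1-HIT, L1-HIT, L1-HIT, L1-HIT, MISS, VC-HIT, MISS, VC-HIT, VC-HIT, VC-HIT, VC-HIT]

#0 0x23→b8/s0 MISS; vc=[]
#1 0x21→b8/s0 L1-HIT; vc=[]
#2 0x22→b8/s0 L1-HIT; vc=[]
#3 0x23→b8/s0 L1-HIT; vc=[]
#4 0x23→b8/s0 L1-HIT; vc=[]
#5 0x11→b4/s0 MISS; vc=[8]
#6 0x22→b8/s0 VC-HIT; vc=[4]
#7 0x28→b10/s0 MISS; vc=[4,8]
#8 0x13→b4/s0 VC-HIT; vc=[10,8]
#9 0x22→b8/s0 VC-HIT; vc=[10,4]
#10 0x10→b4/s0 VC-HIT; vc=[10,8]
#11 0x22→b8/s0 VC-HIT; vc=[10,4]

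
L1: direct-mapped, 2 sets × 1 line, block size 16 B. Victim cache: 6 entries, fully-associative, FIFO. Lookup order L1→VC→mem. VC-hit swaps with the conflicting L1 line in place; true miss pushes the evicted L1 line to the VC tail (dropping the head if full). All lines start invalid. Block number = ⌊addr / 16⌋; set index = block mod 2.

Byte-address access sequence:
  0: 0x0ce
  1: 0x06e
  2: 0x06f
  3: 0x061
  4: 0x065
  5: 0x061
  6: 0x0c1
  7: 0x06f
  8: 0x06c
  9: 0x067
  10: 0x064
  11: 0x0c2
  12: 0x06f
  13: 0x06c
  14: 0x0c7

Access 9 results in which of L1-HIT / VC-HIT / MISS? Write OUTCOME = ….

OUTCOME = L1-HIT

  [0] addr=0xce blk=12 s=0: MISS | VC []
  [1] addr=0x6e blk=6 s=0: MISS | VC [12]
  [2] addr=0x6f blk=6 s=0: L1-HIT | VC [12]
  [3] addr=0x61 blk=6 s=0: L1-HIT | VC [12]
  [4] addr=0x65 blk=6 s=0: L1-HIT | VC [12]
  [5] addr=0x61 blk=6 s=0: L1-HIT | VC [12]
  [6] addr=0xc1 blk=12 s=0: VC-HIT | VC [6]
  [7] addr=0x6f blk=6 s=0: VC-HIT | VC [12]
  [8] addr=0x6c blk=6 s=0: L1-HIT | VC [12]
  [9] addr=0x67 blk=6 s=0: L1-HIT | VC [12]
  [10] addr=0x64 blk=6 s=0: L1-HIT | VC [12]
  [11] addr=0xc2 blk=12 s=0: VC-HIT | VC [6]
  [12] addr=0x6f blk=6 s=0: VC-HIT | VC [12]
  [13] addr=0x6c blk=6 s=0: L1-HIT | VC [12]
  [14] addr=0xc7 blk=12 s=0: VC-HIT | VC [6]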